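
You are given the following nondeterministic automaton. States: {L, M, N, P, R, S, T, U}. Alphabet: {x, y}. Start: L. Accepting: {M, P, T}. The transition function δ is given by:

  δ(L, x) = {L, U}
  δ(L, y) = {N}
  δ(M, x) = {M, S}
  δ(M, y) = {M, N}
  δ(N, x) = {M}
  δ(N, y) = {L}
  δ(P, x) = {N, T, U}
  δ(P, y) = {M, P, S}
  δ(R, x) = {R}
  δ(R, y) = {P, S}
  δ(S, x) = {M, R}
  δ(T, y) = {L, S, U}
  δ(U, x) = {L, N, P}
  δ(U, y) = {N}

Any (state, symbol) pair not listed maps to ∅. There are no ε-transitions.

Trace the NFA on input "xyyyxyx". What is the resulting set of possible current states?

{M, S}

Start in {L}.
Read 'x': L→{L, U}; now {L, U}.
Read 'y': L→{N}, U→{N}; now {N}.
Read 'y': N→{L}; now {L}.
Read 'y': L→{N}; now {N}.
Read 'x': N→{M}; now {M}.
Read 'y': M→{M, N}; now {M, N}.
Read 'x': M→{M, S}, N→{M}; now {M, S}.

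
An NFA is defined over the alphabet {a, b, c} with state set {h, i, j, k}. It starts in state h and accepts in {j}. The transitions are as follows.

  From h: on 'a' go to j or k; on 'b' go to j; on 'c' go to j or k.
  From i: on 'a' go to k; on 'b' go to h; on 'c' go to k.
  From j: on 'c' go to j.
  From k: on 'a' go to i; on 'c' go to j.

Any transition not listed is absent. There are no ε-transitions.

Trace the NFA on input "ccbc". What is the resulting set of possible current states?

∅

Start in {h}.
Read 'c': {h} → {j, k}.
Read 'c': {j, k} → {j}.
Read 'b': {j} → ∅.
The set is empty and remains empty for the remaining 1 symbol.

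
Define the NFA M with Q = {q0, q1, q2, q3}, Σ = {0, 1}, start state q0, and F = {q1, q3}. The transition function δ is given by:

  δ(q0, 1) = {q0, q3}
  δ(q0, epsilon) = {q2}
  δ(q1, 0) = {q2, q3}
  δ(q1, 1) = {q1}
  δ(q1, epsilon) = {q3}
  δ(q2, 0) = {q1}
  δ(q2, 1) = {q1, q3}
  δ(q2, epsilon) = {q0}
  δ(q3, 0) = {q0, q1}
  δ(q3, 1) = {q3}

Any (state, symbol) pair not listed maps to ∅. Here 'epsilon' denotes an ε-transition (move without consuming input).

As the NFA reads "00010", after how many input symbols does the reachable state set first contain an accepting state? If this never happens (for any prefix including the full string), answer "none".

1

Start: ε-closure({q0}) = {q0, q2}.
Read '0': {q0, q2} → {q1, q3}.
None of the earlier sets intersect F, but {q1, q3} does.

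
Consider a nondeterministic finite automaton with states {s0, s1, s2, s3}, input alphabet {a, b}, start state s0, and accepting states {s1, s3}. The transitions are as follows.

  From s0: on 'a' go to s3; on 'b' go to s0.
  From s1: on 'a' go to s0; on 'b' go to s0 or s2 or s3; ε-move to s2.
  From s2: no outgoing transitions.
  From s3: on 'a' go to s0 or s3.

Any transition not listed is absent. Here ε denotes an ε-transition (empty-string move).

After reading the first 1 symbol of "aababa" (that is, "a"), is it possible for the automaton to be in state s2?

Start in {s0}.
Read 'a': s0→{s3}; now {s3}.
State s2 is not in {s3}.

No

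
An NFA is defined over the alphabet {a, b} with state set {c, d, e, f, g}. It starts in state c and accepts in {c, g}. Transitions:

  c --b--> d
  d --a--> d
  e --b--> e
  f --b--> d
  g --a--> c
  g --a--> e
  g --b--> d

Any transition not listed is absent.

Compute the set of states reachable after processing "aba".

∅

Start in {c}.
Read 'a': {c} → ∅.
The set is empty and remains empty for the remaining 2 symbols.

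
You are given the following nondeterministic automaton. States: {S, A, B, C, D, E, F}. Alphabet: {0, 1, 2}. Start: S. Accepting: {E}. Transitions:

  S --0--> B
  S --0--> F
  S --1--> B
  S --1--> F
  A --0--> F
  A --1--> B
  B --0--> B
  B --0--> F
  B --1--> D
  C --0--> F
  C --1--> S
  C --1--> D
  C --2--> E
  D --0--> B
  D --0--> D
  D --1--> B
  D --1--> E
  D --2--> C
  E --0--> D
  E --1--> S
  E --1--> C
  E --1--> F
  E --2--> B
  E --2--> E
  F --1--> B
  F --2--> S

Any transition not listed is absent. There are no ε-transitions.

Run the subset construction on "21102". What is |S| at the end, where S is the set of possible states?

Start in {S}.
Read '2': S→∅; now ∅.
The set is empty and remains empty for the remaining 4 symbols.
That set has 0 states.

0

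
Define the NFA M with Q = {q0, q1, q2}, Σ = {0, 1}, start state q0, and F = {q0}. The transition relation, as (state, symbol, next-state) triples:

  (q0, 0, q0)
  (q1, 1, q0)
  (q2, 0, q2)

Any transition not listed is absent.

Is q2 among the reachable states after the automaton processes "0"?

Start in {q0}.
Read '0': {q0} → {q0}.
State q2 is not in {q0}.

No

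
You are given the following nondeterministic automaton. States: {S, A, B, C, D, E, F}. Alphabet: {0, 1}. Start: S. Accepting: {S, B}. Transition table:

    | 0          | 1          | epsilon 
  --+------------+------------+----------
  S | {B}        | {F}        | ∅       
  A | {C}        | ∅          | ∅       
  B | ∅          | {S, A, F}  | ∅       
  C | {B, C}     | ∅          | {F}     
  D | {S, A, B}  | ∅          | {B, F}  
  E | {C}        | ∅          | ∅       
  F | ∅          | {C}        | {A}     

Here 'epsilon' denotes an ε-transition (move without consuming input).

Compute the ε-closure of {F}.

Begin with {F}.
ε-move F → A; add A.

{A, F}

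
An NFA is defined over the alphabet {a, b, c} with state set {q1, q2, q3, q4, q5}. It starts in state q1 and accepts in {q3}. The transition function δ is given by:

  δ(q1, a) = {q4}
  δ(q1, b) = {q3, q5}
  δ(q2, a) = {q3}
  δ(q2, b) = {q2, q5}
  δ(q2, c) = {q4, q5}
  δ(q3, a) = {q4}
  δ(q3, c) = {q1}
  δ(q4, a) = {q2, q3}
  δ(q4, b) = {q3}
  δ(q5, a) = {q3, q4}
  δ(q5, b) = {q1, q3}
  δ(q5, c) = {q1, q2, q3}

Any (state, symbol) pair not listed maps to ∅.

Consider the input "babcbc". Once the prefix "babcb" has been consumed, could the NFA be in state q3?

Start in {q1}.
Read 'b': {q1} → {q3, q5}.
Read 'a': {q3, q5} → {q3, q4}.
Read 'b': {q3, q4} → {q3}.
Read 'c': {q3} → {q1}.
Read 'b': {q1} → {q3, q5}.
State q3 is in {q3, q5}.

Yes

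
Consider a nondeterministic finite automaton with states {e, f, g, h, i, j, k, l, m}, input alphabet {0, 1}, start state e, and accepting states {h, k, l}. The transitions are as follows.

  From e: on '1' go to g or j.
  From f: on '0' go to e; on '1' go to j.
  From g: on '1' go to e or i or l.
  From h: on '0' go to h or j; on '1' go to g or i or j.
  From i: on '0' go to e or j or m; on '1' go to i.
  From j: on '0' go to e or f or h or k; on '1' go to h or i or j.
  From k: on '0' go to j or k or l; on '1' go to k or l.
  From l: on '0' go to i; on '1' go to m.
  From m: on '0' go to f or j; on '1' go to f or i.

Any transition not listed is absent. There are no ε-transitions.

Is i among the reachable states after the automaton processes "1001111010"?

Yes

Start in {e}.
Read '1': {e} → {g, j}.
Read '0': {g, j} → {e, f, h, k}.
Read '0': {e, f, h, k} → {e, h, j, k, l}.
Read '1': {e, h, j, k, l} → {g, h, i, j, k, l, m}.
Read '1': {g, h, i, j, k, l, m} → {e, f, g, h, i, j, k, l, m}.
Read '1': {e, f, g, h, i, j, k, l, m} → {e, f, g, h, i, j, k, l, m}.
Read '1': {e, f, g, h, i, j, k, l, m} → {e, f, g, h, i, j, k, l, m}.
Read '0': {e, f, g, h, i, j, k, l, m} → {e, f, h, i, j, k, l, m}.
Read '1': {e, f, h, i, j, k, l, m} → {f, g, h, i, j, k, l, m}.
Read '0': {f, g, h, i, j, k, l, m} → {e, f, h, i, j, k, l, m}.
State i is in {e, f, h, i, j, k, l, m}.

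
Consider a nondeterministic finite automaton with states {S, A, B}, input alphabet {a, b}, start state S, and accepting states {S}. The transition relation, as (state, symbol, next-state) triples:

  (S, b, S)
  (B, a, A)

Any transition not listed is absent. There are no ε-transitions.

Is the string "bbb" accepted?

Start in {S}.
Read 'b': {S} → {S}.
Read 'b': {S} → {S}.
Read 'b': {S} → {S}.
The final set {S} contains the accepting state S.

Yes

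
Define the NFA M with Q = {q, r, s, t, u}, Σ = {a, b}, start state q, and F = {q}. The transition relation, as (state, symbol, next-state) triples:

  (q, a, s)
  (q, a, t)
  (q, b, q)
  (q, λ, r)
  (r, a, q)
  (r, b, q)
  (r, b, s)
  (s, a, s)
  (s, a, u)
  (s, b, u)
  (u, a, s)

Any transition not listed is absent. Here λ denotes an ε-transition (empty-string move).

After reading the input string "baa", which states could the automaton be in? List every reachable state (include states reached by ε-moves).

Start: ε-closure({q}) = {q, r}.
Read 'b': q→{q}, r→{q, s}; union {q, s}; ε-closure = {q, r, s}.
Read 'a': q→{s, t}, r→{q}, s→{s, u}; union {q, s, t, u}; ε-closure = {q, r, s, t, u}.
Read 'a': q→{s, t}, r→{q}, s→{s, u}, t→∅, u→{s}; union {q, s, t, u}; ε-closure = {q, r, s, t, u}.

{q, r, s, t, u}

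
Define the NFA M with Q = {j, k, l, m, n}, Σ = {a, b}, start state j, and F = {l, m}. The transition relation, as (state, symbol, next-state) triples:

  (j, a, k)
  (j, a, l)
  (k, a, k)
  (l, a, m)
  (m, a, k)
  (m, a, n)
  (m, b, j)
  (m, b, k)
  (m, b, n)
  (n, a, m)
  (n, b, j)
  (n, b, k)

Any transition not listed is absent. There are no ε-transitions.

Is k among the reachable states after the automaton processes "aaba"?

Yes

Start in {j}.
Read 'a': j→{k, l}; now {k, l}.
Read 'a': k→{k}, l→{m}; now {k, m}.
Read 'b': k→∅, m→{j, k, n}; now {j, k, n}.
Read 'a': j→{k, l}, k→{k}, n→{m}; now {k, l, m}.
State k is in {k, l, m}.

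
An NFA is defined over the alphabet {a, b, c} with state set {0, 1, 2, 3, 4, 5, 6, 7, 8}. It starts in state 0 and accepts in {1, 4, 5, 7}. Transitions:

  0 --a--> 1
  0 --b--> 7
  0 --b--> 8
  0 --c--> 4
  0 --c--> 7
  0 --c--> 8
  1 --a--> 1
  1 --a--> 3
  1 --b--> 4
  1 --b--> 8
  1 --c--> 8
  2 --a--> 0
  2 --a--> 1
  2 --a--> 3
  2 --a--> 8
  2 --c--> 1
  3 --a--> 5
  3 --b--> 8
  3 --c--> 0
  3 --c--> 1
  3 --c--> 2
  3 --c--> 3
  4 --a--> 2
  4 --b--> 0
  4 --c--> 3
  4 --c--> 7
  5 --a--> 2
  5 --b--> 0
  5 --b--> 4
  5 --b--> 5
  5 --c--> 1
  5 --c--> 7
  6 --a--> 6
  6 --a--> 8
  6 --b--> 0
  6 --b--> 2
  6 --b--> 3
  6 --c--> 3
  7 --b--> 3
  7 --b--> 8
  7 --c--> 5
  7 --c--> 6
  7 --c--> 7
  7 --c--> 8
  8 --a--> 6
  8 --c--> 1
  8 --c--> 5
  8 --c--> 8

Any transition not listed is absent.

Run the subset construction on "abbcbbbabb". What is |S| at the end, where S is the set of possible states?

Start in {0}.
Read 'a': {0} → {1}.
Read 'b': {1} → {4, 8}.
Read 'b': {4, 8} → {0}.
Read 'c': {0} → {4, 7, 8}.
Read 'b': {4, 7, 8} → {0, 3, 8}.
Read 'b': {0, 3, 8} → {7, 8}.
Read 'b': {7, 8} → {3, 8}.
Read 'a': {3, 8} → {5, 6}.
Read 'b': {5, 6} → {0, 2, 3, 4, 5}.
Read 'b': {0, 2, 3, 4, 5} → {0, 4, 5, 7, 8}.
That set has 5 states.

5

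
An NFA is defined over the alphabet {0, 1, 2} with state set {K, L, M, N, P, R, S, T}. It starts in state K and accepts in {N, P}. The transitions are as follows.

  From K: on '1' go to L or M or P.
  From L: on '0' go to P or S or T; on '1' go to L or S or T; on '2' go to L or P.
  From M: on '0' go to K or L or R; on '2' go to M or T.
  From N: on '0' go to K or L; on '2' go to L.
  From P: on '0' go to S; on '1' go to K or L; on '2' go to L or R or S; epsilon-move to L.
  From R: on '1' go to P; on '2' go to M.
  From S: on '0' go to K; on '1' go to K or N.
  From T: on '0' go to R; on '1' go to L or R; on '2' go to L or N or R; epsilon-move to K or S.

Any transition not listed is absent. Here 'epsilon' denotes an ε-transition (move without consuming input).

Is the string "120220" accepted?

Yes

Start in {K}.
Read '1': K→{L, M, P}; now {L, M, P}.
Read '2': L→{L, P}, M→{M, T}, P→{L, R, S}; union {L, M, P, R, S, T}; ε-closure = {K, L, M, P, R, S, T}.
Read '0': K→∅, L→{P, S, T}, M→{K, L, R}, P→{S}, R→∅, S→{K}, T→{R}; now {K, L, P, R, S, T}.
Read '2': K→∅, L→{L, P}, P→{L, R, S}, R→{M}, S→∅, T→{L, N, R}; now {L, M, N, P, R, S}.
Read '2': L→{L, P}, M→{M, T}, N→{L}, P→{L, R, S}, R→{M}, S→∅; union {L, M, P, R, S, T}; ε-closure = {K, L, M, P, R, S, T}.
Read '0': K→∅, L→{P, S, T}, M→{K, L, R}, P→{S}, R→∅, S→{K}, T→{R}; now {K, L, P, R, S, T}.
The final set {K, L, P, R, S, T} contains the accepting state P.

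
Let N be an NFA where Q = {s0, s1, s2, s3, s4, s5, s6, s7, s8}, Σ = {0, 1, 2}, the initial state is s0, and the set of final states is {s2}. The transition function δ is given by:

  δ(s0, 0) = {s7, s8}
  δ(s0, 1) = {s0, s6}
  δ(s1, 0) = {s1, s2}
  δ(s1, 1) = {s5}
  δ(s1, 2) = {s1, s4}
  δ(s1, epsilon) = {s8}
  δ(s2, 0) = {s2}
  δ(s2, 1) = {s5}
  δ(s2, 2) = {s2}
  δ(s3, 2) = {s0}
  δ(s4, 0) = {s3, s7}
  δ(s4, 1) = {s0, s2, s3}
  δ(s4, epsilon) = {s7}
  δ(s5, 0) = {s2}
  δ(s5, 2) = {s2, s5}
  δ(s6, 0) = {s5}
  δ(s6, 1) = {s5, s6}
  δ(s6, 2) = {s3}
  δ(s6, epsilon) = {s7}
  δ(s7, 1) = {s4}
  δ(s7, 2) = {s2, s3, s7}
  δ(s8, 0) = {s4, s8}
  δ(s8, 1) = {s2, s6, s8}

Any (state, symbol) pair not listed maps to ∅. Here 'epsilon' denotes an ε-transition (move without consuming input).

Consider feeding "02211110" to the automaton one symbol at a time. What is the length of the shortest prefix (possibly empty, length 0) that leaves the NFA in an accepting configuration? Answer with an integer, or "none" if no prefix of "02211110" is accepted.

2

Start in {s0}.
Read '0': s0→{s7, s8}; now {s7, s8}.
Read '2': s7→{s2, s3, s7}, s8→∅; now {s2, s3, s7}.
None of the earlier sets intersect F, but {s2, s3, s7} does.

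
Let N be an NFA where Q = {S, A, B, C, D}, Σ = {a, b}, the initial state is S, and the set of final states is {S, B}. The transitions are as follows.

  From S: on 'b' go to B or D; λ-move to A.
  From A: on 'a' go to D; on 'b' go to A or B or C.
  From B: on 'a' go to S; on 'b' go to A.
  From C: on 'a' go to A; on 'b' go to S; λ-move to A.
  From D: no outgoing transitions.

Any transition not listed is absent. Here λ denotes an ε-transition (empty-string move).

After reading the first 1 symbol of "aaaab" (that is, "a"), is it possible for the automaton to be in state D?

Yes

Start: ε-closure({S}) = {S, A}.
Read 'a': {S, A} → {D}.
State D is in {D}.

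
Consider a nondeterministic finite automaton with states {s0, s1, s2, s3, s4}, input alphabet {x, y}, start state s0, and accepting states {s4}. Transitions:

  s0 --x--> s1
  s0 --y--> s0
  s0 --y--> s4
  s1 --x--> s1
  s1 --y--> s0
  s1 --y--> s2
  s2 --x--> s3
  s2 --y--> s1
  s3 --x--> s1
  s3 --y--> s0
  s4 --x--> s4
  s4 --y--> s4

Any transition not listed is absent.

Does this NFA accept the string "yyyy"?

Start in {s0}.
Read 'y': {s0} → {s0, s4}.
Read 'y': {s0, s4} → {s0, s4}.
Read 'y': {s0, s4} → {s0, s4}.
Read 'y': {s0, s4} → {s0, s4}.
The final set {s0, s4} contains the accepting state s4.

Yes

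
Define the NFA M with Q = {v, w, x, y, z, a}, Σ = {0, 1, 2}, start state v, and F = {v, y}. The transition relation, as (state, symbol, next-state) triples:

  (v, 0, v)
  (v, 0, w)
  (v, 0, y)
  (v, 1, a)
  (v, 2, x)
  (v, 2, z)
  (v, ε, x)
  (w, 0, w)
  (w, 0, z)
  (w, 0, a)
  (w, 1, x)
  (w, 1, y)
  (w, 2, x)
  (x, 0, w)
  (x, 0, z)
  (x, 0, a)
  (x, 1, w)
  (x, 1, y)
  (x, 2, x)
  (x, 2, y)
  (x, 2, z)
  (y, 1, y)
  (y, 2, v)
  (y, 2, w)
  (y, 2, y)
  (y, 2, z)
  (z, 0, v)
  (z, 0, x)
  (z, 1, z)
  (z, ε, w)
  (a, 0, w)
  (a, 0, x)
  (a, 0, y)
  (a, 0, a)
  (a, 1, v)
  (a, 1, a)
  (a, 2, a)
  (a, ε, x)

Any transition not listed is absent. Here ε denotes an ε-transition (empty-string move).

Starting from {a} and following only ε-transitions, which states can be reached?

{x, a}

Begin with {a}.
ε-move a → x; add x.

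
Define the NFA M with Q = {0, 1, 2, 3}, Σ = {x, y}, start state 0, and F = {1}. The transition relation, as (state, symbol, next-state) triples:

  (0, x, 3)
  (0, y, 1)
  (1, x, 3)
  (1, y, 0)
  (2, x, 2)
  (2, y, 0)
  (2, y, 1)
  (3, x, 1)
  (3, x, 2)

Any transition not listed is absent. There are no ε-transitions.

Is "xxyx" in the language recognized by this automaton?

No

Start in {0}.
Read 'x': {0} → {3}.
Read 'x': {3} → {1, 2}.
Read 'y': {1, 2} → {0, 1}.
Read 'x': {0, 1} → {3}.
The final set {3} contains no accepting state.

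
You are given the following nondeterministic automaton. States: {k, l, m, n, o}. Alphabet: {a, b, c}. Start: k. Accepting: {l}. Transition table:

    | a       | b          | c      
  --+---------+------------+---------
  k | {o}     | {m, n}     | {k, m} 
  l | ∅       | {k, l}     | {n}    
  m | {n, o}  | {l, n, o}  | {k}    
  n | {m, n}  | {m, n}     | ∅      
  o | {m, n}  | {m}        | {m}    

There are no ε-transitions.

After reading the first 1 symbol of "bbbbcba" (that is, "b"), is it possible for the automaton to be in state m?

Yes

Start in {k}.
Read 'b': k→{m, n}; now {m, n}.
State m is in {m, n}.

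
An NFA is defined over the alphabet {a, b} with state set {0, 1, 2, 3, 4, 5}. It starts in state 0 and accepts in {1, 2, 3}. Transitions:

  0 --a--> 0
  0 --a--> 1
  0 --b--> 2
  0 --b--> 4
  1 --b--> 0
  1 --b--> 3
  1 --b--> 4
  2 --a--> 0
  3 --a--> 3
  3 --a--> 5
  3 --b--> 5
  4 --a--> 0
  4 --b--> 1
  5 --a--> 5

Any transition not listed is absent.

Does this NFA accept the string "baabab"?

Yes

Start in {0}.
Read 'b': {0} → {2, 4}.
Read 'a': {2, 4} → {0}.
Read 'a': {0} → {0, 1}.
Read 'b': {0, 1} → {0, 2, 3, 4}.
Read 'a': {0, 2, 3, 4} → {0, 1, 3, 5}.
Read 'b': {0, 1, 3, 5} → {0, 2, 3, 4, 5}.
The final set {0, 2, 3, 4, 5} contains the accepting states 2, 3.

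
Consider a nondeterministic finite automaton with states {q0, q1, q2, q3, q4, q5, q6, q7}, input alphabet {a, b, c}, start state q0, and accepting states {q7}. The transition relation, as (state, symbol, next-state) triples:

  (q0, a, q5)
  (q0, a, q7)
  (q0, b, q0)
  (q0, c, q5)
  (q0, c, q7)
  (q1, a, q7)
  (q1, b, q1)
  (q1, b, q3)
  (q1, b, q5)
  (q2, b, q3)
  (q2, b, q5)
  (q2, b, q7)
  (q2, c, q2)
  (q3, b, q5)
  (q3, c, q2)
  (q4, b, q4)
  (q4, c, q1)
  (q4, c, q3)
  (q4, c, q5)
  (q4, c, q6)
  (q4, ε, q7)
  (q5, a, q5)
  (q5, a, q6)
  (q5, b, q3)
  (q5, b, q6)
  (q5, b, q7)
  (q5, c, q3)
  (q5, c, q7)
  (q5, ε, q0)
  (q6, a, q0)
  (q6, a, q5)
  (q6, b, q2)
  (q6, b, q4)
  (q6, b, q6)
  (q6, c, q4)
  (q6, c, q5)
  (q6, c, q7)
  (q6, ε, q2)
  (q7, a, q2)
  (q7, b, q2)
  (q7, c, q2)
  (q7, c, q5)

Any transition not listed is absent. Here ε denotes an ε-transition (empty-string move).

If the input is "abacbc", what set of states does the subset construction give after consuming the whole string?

Start in {q0}.
Read 'a': {q0} → {q0, q5, q7}.
Read 'b': {q0, q5, q7} → {q0, q2, q3, q6, q7}.
Read 'a': {q0, q2, q3, q6, q7} → {q0, q2, q5, q7}.
Read 'c': {q0, q2, q5, q7} → {q0, q2, q3, q5, q7}.
Read 'b': {q0, q2, q3, q5, q7} → {q0, q2, q3, q5, q6, q7}.
Read 'c': {q0, q2, q3, q5, q6, q7} → {q0, q2, q3, q4, q5, q7}.

{q0, q2, q3, q4, q5, q7}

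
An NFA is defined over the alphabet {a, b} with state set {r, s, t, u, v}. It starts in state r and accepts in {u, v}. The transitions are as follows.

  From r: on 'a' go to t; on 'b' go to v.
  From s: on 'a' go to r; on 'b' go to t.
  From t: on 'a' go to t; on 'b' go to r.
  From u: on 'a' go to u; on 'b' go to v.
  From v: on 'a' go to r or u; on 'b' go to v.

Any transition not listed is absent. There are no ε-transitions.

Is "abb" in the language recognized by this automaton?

Yes

Start in {r}.
Read 'a': {r} → {t}.
Read 'b': {t} → {r}.
Read 'b': {r} → {v}.
The final set {v} contains the accepting state v.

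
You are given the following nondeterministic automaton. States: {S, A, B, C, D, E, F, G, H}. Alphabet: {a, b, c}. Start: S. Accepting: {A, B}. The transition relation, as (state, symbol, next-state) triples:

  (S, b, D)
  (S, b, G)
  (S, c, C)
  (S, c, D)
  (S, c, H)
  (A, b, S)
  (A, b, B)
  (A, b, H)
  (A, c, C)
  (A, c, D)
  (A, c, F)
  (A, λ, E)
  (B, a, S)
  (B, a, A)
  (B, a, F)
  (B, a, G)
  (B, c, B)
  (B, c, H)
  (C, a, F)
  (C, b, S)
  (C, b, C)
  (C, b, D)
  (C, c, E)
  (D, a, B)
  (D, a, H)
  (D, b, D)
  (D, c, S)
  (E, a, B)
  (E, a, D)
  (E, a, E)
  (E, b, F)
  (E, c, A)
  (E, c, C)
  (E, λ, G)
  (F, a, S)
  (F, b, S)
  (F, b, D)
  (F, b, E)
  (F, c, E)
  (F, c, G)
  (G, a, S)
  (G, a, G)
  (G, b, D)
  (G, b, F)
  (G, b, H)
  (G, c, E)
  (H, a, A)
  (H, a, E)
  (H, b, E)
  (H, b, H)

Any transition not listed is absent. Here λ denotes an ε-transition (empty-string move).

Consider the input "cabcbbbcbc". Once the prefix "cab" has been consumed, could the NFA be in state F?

Start in {S}.
Read 'c': S→{C, D, H}; now {C, D, H}.
Read 'a': C→{F}, D→{B, H}, H→{A, E}; union {A, B, E, F, H}; ε-closure = {A, B, E, F, G, H}.
Read 'b': A→{S, B, H}, B→∅, E→{F}, F→{S, D, E}, G→{D, F, H}, H→{E, H}; union {S, B, D, E, F, H}; ε-closure = {S, B, D, E, F, G, H}.
State F is in {S, B, D, E, F, G, H}.

Yes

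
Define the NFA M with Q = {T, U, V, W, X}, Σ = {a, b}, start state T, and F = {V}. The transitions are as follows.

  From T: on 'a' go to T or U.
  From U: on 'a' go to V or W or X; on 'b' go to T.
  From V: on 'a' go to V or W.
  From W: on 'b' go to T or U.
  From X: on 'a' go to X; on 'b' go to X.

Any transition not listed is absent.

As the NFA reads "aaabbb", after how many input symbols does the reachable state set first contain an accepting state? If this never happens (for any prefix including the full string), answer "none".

2

Start in {T}.
Read 'a': T→{T, U}; now {T, U}.
Read 'a': T→{T, U}, U→{V, W, X}; now {T, U, V, W, X}.
None of the earlier sets intersect F, but {T, U, V, W, X} does.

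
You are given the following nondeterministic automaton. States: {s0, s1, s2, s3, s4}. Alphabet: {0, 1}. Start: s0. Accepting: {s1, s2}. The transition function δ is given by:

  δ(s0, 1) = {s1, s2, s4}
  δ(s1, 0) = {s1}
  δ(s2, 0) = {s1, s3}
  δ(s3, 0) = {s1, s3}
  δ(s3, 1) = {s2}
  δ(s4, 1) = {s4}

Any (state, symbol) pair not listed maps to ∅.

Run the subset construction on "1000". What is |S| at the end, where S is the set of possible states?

2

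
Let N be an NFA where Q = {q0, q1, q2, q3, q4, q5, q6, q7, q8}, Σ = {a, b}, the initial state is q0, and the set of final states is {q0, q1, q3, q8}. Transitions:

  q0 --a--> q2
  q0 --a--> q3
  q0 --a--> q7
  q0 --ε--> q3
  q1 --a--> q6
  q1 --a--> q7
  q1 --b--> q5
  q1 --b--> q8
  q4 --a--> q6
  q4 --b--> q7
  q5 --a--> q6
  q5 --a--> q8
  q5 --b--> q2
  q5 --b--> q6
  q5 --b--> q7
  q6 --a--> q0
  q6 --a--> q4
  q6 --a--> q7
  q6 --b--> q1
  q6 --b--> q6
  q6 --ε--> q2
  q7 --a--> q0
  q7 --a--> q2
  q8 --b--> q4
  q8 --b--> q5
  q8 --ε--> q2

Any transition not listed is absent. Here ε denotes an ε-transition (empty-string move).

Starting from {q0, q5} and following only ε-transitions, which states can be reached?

{q0, q3, q5}

Begin with {q0, q5}.
ε-move q0 → q3; add q3.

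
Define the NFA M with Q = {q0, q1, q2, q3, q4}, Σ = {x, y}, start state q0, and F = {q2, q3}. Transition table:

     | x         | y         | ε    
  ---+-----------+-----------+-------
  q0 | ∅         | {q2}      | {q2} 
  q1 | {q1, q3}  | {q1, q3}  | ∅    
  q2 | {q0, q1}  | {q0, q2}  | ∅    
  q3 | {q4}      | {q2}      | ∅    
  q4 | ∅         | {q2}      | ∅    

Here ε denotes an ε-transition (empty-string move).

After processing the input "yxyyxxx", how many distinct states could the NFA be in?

Start: ε-closure({q0}) = {q0, q2}.
Read 'y': q0→{q2}, q2→{q0, q2}; now {q0, q2}.
Read 'x': q0→∅, q2→{q0, q1}; union {q0, q1}; ε-closure = {q0, q1, q2}.
Read 'y': q0→{q2}, q1→{q1, q3}, q2→{q0, q2}; now {q0, q1, q2, q3}.
Read 'y': q0→{q2}, q1→{q1, q3}, q2→{q0, q2}, q3→{q2}; now {q0, q1, q2, q3}.
Read 'x': q0→∅, q1→{q1, q3}, q2→{q0, q1}, q3→{q4}; union {q0, q1, q3, q4}; ε-closure = {q0, q1, q2, q3, q4}.
Read 'x': q0→∅, q1→{q1, q3}, q2→{q0, q1}, q3→{q4}, q4→∅; union {q0, q1, q3, q4}; ε-closure = {q0, q1, q2, q3, q4}.
Read 'x': q0→∅, q1→{q1, q3}, q2→{q0, q1}, q3→{q4}, q4→∅; union {q0, q1, q3, q4}; ε-closure = {q0, q1, q2, q3, q4}.
That set has 5 states.

5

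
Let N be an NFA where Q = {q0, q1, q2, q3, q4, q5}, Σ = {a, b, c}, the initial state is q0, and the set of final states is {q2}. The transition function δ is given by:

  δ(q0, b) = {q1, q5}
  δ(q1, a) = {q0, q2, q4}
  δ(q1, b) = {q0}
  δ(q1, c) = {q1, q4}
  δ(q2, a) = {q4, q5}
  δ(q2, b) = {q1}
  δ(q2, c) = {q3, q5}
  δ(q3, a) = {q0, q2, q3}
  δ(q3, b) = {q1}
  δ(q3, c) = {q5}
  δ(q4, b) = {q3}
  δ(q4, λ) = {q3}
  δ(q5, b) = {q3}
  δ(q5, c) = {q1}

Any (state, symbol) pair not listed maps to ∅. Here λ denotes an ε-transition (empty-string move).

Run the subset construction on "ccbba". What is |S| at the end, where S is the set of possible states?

0

Start in {q0}.
Read 'c': q0→∅; now ∅.
The set is empty and remains empty for the remaining 4 symbols.
That set has 0 states.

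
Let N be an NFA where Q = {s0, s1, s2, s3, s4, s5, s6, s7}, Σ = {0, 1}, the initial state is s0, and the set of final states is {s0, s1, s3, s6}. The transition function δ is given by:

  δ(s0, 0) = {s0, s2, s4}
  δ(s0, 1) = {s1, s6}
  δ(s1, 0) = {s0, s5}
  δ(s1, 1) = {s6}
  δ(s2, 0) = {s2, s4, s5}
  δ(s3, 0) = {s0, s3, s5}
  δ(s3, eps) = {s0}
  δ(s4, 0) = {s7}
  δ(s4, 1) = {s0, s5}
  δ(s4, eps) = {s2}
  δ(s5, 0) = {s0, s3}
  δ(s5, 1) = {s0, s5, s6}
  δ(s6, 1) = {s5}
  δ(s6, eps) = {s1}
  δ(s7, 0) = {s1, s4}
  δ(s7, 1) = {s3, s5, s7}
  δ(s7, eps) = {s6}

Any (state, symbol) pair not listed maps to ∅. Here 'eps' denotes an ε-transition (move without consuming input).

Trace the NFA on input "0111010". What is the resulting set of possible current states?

Start in {s0}.
Read '0': s0→{s0, s2, s4}; now {s0, s2, s4}.
Read '1': s0→{s1, s6}, s2→∅, s4→{s0, s5}; now {s0, s1, s5, s6}.
Read '1': s0→{s1, s6}, s1→{s6}, s5→{s0, s5, s6}, s6→{s5}; now {s0, s1, s5, s6}.
Read '1': s0→{s1, s6}, s1→{s6}, s5→{s0, s5, s6}, s6→{s5}; now {s0, s1, s5, s6}.
Read '0': s0→{s0, s2, s4}, s1→{s0, s5}, s5→{s0, s3}, s6→∅; now {s0, s2, s3, s4, s5}.
Read '1': s0→{s1, s6}, s2→∅, s3→∅, s4→{s0, s5}, s5→{s0, s5, s6}; now {s0, s1, s5, s6}.
Read '0': s0→{s0, s2, s4}, s1→{s0, s5}, s5→{s0, s3}, s6→∅; now {s0, s2, s3, s4, s5}.

{s0, s2, s3, s4, s5}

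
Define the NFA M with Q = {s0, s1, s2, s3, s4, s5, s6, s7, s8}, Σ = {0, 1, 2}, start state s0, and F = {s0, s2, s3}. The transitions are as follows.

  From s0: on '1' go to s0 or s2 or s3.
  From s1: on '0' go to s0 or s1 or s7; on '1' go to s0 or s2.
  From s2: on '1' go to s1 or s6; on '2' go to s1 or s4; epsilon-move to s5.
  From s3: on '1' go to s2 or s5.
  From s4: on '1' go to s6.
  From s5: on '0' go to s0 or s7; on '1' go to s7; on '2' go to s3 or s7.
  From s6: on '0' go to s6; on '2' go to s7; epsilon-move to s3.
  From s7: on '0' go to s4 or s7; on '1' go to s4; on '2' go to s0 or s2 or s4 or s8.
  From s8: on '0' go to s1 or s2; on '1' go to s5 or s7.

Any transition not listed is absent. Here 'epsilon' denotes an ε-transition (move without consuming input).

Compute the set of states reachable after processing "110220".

Start in {s0}.
Read '1': {s0} → {s0, s2, s3, s5}.
Read '1': {s0, s2, s3, s5} → {s0, s1, s2, s3, s5, s6, s7}.
Read '0': {s0, s1, s2, s3, s5, s6, s7} → {s0, s1, s3, s4, s6, s7}.
Read '2': {s0, s1, s3, s4, s6, s7} → {s0, s2, s4, s5, s7, s8}.
Read '2': {s0, s2, s4, s5, s7, s8} → {s0, s1, s2, s3, s4, s5, s7, s8}.
Read '0': {s0, s1, s2, s3, s4, s5, s7, s8} → {s0, s1, s2, s4, s5, s7}.

{s0, s1, s2, s4, s5, s7}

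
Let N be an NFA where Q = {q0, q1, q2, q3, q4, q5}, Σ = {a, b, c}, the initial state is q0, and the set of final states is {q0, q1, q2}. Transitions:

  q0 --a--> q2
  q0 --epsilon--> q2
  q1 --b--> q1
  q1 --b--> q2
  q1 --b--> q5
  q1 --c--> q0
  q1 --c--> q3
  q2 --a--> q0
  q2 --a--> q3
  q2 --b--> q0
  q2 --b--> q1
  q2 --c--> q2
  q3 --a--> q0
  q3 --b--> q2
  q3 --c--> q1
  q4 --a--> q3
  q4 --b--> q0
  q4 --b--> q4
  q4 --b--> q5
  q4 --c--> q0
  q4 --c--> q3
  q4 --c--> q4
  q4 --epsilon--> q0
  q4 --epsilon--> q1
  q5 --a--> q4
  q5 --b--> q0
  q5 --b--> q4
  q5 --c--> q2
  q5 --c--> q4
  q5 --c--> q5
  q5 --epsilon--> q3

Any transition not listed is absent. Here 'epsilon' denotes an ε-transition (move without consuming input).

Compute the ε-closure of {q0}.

{q0, q2}

Begin with {q0}.
ε-move q0 → q2; add q2.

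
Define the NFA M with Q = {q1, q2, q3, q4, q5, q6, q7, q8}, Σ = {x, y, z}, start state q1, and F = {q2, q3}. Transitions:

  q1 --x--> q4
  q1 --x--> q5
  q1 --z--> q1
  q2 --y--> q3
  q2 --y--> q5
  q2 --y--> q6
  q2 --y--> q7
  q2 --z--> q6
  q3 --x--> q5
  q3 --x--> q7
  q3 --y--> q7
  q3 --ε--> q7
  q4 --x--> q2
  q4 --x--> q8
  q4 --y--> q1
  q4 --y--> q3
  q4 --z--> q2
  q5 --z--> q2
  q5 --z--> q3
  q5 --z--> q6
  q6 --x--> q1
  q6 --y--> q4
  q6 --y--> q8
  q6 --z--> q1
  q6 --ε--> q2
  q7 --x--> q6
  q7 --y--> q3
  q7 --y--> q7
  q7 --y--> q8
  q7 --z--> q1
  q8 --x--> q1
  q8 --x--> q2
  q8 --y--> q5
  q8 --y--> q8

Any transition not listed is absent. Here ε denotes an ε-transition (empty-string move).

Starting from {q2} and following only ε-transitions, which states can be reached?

Begin with {q2}.
No ε-moves leave this set, so the closure equals the set itself.

{q2}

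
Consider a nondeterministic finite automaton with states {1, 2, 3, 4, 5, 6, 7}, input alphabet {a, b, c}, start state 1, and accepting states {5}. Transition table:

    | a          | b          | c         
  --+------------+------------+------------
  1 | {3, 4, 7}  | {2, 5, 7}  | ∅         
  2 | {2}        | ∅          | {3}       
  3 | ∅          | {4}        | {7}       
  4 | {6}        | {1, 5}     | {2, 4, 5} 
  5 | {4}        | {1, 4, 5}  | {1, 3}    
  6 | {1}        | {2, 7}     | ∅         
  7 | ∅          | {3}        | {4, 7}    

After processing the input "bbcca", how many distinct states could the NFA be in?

5

Start in {1}.
Read 'b': 1→{2, 5, 7}; now {2, 5, 7}.
Read 'b': 2→∅, 5→{1, 4, 5}, 7→{3}; now {1, 3, 4, 5}.
Read 'c': 1→∅, 3→{7}, 4→{2, 4, 5}, 5→{1, 3}; now {1, 2, 3, 4, 5, 7}.
Read 'c': 1→∅, 2→{3}, 3→{7}, 4→{2, 4, 5}, 5→{1, 3}, 7→{4, 7}; now {1, 2, 3, 4, 5, 7}.
Read 'a': 1→{3, 4, 7}, 2→{2}, 3→∅, 4→{6}, 5→{4}, 7→∅; now {2, 3, 4, 6, 7}.
That set has 5 states.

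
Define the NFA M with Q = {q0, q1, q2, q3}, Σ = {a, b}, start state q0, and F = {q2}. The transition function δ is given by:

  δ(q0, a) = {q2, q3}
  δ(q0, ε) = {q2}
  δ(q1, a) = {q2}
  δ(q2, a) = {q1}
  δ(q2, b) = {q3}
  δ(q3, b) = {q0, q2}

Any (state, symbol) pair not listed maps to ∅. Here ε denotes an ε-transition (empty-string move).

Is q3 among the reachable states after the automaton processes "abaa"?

No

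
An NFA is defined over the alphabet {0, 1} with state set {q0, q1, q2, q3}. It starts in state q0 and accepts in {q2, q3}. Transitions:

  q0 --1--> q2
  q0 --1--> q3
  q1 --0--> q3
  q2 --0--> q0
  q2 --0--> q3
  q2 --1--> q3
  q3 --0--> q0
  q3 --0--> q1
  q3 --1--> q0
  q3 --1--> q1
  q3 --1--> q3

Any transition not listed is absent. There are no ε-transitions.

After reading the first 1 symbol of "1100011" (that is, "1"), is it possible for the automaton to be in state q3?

Start in {q0}.
Read '1': q0→{q2, q3}; now {q2, q3}.
State q3 is in {q2, q3}.

Yes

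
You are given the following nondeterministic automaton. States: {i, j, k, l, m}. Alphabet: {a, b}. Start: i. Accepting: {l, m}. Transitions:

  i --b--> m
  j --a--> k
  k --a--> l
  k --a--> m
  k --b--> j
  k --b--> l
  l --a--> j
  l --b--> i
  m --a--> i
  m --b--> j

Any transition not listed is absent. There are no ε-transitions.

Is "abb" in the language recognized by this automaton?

No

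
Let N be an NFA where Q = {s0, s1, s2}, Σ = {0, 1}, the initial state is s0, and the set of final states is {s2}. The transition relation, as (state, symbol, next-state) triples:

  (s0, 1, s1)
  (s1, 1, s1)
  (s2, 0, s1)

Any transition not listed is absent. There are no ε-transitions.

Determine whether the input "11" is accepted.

No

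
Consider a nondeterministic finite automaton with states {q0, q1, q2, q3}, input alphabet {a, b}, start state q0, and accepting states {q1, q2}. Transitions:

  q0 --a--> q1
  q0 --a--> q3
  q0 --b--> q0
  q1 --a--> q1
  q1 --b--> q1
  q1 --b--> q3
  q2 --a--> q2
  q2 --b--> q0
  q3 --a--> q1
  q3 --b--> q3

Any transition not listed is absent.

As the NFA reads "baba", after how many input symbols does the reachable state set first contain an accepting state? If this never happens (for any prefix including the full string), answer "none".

2

Start in {q0}.
Read 'b': {q0} → {q0}.
Read 'a': {q0} → {q1, q3}.
None of the earlier sets intersect F, but {q1, q3} does.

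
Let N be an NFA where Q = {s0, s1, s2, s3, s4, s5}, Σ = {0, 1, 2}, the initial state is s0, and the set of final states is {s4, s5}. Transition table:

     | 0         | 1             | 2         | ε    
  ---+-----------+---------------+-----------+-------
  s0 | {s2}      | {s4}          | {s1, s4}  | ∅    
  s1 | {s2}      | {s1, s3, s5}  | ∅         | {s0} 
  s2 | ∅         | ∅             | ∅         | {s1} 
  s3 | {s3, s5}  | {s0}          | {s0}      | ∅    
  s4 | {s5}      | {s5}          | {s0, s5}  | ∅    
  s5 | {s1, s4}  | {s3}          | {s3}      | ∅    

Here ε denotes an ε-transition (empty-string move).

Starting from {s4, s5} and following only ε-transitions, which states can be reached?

{s4, s5}

Begin with {s4, s5}.
No ε-moves leave this set, so the closure equals the set itself.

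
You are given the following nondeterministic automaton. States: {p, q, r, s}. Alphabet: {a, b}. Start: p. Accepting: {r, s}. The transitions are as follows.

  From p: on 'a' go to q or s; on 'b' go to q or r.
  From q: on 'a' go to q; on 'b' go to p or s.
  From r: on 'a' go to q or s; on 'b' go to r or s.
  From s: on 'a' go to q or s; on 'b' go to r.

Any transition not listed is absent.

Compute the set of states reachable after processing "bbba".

{q, s}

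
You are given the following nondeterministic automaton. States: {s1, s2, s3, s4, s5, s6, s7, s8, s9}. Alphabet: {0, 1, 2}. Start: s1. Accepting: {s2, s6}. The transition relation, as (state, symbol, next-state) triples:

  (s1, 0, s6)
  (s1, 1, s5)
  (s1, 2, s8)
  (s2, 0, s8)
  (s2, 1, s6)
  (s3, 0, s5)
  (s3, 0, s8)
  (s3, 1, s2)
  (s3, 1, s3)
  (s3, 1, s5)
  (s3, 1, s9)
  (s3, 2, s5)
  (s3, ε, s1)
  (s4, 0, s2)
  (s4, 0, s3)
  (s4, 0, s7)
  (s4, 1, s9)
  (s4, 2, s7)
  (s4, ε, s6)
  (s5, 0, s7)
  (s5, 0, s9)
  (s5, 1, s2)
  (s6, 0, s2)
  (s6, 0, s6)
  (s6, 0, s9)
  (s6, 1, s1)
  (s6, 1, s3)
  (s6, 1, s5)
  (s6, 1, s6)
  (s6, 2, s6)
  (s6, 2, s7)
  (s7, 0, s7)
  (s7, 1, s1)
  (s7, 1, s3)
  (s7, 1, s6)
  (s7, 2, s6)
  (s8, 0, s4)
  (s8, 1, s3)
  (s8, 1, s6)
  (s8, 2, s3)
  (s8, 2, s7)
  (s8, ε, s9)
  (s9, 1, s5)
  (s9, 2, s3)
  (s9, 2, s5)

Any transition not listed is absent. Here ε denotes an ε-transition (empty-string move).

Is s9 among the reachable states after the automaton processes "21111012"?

Start in {s1}.
Read '2': s1→{s8}; union {s8}; ε-closure = {s8, s9}.
Read '1': s8→{s3, s6}, s9→{s5}; union {s3, s5, s6}; ε-closure = {s1, s3, s5, s6}.
Read '1': s1→{s5}, s3→{s2, s3, s5, s9}, s5→{s2}, s6→{s1, s3, s5, s6}; now {s1, s2, s3, s5, s6, s9}.
Read '1': s1→{s5}, s2→{s6}, s3→{s2, s3, s5, s9}, s5→{s2}, s6→{s1, s3, s5, s6}, s9→{s5}; now {s1, s2, s3, s5, s6, s9}.
Read '1': s1→{s5}, s2→{s6}, s3→{s2, s3, s5, s9}, s5→{s2}, s6→{s1, s3, s5, s6}, s9→{s5}; now {s1, s2, s3, s5, s6, s9}.
Read '0': s1→{s6}, s2→{s8}, s3→{s5, s8}, s5→{s7, s9}, s6→{s2, s6, s9}, s9→∅; now {s2, s5, s6, s7, s8, s9}.
Read '1': s2→{s6}, s5→{s2}, s6→{s1, s3, s5, s6}, s7→{s1, s3, s6}, s8→{s3, s6}, s9→{s5}; now {s1, s2, s3, s5, s6}.
Read '2': s1→{s8}, s2→∅, s3→{s5}, s5→∅, s6→{s6, s7}; union {s5, s6, s7, s8}; ε-closure = {s5, s6, s7, s8, s9}.
State s9 is in {s5, s6, s7, s8, s9}.

Yes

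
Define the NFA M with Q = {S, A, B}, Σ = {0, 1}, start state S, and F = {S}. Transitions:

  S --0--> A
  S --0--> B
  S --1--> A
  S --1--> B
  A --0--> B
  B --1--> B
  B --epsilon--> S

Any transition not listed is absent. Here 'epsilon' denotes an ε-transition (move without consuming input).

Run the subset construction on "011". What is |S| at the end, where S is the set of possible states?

3

Start in {S}.
Read '0': {S} → {S, A, B}.
Read '1': {S, A, B} → {S, A, B}.
Read '1': {S, A, B} → {S, A, B}.
That set has 3 states.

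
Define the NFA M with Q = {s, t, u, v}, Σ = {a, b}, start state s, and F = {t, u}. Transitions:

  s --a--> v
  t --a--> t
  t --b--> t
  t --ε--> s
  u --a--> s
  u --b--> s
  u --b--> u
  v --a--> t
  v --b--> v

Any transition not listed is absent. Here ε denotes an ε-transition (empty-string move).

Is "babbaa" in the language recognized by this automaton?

No

Start in {s}.
Read 'b': {s} → ∅.
The set is empty and remains empty for the remaining 5 symbols.
The final set ∅ contains no accepting state.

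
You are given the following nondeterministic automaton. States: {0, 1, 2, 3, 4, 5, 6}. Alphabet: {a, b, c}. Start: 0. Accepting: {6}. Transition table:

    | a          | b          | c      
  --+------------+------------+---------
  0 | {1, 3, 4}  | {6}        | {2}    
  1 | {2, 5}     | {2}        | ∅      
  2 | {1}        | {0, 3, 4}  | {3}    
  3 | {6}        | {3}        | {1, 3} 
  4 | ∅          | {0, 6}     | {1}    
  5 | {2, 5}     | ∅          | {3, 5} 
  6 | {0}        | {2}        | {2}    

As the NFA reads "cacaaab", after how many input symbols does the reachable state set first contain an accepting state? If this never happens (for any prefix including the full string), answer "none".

none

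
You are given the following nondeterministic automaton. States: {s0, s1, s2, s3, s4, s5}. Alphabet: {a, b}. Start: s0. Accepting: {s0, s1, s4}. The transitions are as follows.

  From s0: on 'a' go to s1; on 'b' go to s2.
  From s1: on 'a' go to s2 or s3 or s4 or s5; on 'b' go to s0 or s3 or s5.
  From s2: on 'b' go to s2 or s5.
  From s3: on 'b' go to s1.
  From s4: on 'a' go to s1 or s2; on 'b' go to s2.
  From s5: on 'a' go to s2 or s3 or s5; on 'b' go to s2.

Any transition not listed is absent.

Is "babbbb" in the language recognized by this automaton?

No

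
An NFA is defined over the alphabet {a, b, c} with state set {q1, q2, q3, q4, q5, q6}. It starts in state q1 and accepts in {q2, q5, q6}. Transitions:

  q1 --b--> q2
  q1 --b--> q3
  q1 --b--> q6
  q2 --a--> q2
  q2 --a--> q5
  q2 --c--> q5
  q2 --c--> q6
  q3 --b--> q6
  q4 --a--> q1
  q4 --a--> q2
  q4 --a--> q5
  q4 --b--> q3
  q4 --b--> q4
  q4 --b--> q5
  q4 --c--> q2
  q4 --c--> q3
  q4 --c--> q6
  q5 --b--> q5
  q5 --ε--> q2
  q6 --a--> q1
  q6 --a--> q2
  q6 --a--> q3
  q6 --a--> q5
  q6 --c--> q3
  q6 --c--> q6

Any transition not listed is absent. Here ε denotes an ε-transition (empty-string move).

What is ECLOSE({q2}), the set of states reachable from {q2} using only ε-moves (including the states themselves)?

Begin with {q2}.
No ε-moves leave this set, so the closure equals the set itself.

{q2}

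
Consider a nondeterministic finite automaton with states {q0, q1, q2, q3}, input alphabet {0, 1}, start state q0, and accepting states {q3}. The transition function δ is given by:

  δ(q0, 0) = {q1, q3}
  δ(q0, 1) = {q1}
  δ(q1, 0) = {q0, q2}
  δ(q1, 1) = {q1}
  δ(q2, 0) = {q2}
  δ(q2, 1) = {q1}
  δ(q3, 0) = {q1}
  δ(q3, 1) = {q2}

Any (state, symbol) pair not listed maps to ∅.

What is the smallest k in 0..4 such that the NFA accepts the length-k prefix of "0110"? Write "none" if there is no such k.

Start in {q0}.
Read '0': {q0} → {q1, q3}.
None of the earlier sets intersect F, but {q1, q3} does.

1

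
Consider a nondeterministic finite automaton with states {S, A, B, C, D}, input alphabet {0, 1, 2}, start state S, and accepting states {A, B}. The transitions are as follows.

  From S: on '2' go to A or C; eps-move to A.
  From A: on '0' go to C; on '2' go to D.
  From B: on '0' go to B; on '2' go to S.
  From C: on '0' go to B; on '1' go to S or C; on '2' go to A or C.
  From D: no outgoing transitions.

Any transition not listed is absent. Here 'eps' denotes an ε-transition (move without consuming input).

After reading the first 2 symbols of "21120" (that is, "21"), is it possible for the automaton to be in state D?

No

Start: ε-closure({S}) = {S, A}.
Read '2': S→{A, C}, A→{D}; now {A, C, D}.
Read '1': A→∅, C→{S, C}, D→∅; union {S, C}; ε-closure = {S, A, C}.
State D is not in {S, A, C}.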